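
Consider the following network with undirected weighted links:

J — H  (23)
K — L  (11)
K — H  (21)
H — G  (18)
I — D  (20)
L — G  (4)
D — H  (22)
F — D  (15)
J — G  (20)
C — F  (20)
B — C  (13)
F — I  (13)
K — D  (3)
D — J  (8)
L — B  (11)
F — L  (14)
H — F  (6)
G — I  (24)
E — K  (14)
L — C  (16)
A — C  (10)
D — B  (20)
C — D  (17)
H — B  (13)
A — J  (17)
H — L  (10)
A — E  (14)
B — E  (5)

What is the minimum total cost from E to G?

Candidate routes:
E → B → H → G: 5+13+18 = 36
E → B → H → L → G: 5+13+10+4 = 32
E → K → L → G: 14+11+4 = 29
E → B → L → G: 5+11+4 = 20
Cheapest is E → B → L → G at 20.

20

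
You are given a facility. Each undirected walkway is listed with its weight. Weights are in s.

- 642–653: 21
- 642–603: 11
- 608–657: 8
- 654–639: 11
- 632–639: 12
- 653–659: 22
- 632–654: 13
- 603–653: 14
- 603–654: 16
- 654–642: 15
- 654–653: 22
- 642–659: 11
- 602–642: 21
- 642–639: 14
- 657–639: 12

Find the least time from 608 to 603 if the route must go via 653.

Shortest 608→653: 608 → 657 → 639 → 654 → 653 = 53
Shortest 653→603: 653 → 603 = 14
Total via 653: 53 + 14 = 67 s.

67 s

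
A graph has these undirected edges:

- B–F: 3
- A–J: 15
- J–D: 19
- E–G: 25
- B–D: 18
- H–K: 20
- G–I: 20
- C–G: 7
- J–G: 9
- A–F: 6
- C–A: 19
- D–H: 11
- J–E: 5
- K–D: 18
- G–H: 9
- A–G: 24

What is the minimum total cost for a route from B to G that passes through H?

38

Best B to H: B → D → H costing 29
Best H to G: H → G costing 9
Total via H: 29 + 9 = 38.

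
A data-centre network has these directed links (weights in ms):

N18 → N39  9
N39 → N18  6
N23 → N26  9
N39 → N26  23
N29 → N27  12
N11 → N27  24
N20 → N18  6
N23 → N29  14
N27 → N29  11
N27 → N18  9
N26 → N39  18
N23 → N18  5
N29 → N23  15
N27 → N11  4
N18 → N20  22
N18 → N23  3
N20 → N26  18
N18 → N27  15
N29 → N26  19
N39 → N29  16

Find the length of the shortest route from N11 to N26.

Candidate routes:
N11 - N27 - N18 - N23 - N26: 24+9+3+9 = 45
N11 - N27 - N18 - N39 - N26: 24+9+9+23 = 65
N11 - N27 - N29 - N23 - N26: 24+11+15+9 = 59
N11 - N27 - N29 - N26: 24+11+19 = 54
The minimum is 45 ms via N11 - N27 - N18 - N23 - N26.

45 ms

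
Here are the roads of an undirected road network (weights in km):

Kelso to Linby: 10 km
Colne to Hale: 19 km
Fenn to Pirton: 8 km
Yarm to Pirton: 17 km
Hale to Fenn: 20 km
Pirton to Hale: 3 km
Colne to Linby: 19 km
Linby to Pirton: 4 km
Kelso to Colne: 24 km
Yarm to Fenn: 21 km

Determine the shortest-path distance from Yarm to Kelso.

31 km

Running Dijkstra from Yarm:
Yarm: 0
Pirton: 17  (via Yarm)
Hale: 20  (via Pirton)
Fenn: 21  (via Yarm)
Linby: 21  (via Pirton)
Kelso: 31  (via Linby)
Shortest route: Yarm → Pirton → Linby → Kelso = 31 km.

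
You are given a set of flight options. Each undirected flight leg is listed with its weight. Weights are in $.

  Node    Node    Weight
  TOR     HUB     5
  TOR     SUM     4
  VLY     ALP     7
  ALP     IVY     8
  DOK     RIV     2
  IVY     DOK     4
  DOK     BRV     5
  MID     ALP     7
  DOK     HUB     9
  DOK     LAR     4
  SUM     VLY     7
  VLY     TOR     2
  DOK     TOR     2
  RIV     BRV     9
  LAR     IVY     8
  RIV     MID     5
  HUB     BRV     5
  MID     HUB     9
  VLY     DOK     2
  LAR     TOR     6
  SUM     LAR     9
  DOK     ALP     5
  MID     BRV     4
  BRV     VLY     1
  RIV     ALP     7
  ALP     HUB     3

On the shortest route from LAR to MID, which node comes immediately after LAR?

DOK

Enumerating some paths:
LAR - DOK - BRV - MID: 4+5+4 = 13
LAR - DOK - RIV - MID: 4+2+5 = 11
Cheapest is LAR - DOK - RIV - MID at $11.
So from LAR the first move is to DOK.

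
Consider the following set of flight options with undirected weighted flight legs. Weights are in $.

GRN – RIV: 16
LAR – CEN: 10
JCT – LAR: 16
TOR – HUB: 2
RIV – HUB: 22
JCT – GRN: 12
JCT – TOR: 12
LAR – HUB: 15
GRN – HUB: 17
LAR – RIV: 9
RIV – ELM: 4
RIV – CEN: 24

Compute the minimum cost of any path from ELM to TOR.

Running Dijkstra from ELM:
ELM: 0
RIV: 4  (via ELM)
LAR: 13  (via RIV)
GRN: 20  (via RIV)
CEN: 23  (via LAR)
HUB: 26  (via RIV)
TOR: 28  (via HUB)
Shortest route: ELM → RIV → HUB → TOR = $28.

$28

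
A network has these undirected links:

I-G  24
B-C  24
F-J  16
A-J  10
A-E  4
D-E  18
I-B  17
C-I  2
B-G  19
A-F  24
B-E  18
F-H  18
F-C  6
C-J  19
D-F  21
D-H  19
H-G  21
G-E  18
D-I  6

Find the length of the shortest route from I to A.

Candidate routes:
I → D → E → A: 6+18+4 = 28
I → C → J → A: 2+19+10 = 31
The minimum is 28 via I → D → E → A.

28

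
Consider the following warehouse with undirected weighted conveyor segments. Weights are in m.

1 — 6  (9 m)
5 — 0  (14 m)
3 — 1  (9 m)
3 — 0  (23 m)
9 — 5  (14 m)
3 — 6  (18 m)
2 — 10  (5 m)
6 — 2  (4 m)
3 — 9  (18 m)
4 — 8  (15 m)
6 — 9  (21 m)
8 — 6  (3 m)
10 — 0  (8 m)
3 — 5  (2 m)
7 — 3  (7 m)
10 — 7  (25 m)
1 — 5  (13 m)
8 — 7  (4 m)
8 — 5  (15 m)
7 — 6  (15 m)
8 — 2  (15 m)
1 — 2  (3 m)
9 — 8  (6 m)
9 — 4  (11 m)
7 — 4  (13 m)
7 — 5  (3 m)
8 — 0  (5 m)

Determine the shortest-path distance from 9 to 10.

18 m

Candidate routes:
9 - 8 - 0 - 10: 6+5+8 = 19
9 - 8 - 6 - 2 - 10: 6+3+4+5 = 18
The minimum is 18 m via 9 - 8 - 6 - 2 - 10.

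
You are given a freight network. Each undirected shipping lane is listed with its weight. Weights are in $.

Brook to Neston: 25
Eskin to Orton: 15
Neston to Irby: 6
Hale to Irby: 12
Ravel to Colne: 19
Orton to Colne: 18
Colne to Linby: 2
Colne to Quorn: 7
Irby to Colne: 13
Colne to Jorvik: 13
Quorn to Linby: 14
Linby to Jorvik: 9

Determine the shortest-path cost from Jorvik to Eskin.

Settle nodes by increasing distance from Jorvik:
Jorvik: 0
Linby: 9  (via Jorvik)
Colne: 11  (via Linby)
Quorn: 18  (via Colne)
Irby: 24  (via Colne)
Orton: 29  (via Colne)
Neston: 30  (via Irby)
Ravel: 30  (via Colne)
Hale: 36  (via Irby)
Eskin: 44  (via Orton)
Shortest route: Jorvik–Linby–Colne–Orton–Eskin = $44.

$44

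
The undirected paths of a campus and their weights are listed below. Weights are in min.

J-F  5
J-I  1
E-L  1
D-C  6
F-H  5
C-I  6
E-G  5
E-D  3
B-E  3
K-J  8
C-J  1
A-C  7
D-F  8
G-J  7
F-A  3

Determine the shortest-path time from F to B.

Running Dijkstra from F:
F: 0
A: 3  (via F)
H: 5  (via F)
J: 5  (via F)
C: 6  (via J)
I: 6  (via J)
D: 8  (via F)
E: 11  (via D)
G: 12  (via J)
L: 12  (via E)
K: 13  (via J)
B: 14  (via E)
Shortest route: F–D–E–B = 14 min.

14 min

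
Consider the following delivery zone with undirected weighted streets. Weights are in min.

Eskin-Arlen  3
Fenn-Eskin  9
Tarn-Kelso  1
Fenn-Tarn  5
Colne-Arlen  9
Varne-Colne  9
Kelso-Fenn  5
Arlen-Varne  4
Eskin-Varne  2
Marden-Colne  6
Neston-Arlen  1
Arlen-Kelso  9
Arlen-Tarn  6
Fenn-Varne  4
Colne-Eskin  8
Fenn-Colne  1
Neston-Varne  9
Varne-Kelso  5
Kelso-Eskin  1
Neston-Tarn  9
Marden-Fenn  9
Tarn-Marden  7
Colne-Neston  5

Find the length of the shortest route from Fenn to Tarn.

5 min

Compare a few routes:
Fenn - Tarn: 5 = 5
Fenn - Kelso - Tarn: 5+1 = 6
Cheapest is Fenn - Tarn at 5 min.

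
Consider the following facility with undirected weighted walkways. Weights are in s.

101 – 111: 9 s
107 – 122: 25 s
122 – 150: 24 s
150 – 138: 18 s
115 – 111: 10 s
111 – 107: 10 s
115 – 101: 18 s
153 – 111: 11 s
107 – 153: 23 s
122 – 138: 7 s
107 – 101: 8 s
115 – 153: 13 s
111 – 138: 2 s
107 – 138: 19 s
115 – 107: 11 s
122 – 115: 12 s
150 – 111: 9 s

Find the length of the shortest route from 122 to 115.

12 s

Enumerating some paths:
122 - 138 - 111 - 107 - 115: 7+2+10+11 = 30
122 - 115: 12 = 12
122 - 138 - 111 - 115: 7+2+10 = 19
The minimum is 12 s via 122 - 115.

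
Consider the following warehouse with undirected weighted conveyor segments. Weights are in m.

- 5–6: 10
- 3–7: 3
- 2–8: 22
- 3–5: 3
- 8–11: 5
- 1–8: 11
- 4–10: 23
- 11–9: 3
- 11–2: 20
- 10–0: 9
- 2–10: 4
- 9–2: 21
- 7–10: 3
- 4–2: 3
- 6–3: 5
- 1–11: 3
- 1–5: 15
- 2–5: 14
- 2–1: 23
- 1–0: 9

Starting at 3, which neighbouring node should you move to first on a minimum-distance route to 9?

Candidate routes:
3 - 7 - 10 - 0 - 1 - 11 - 9: 3+3+9+9+3+3 = 30
3 - 7 - 10 - 2 - 9: 3+3+4+21 = 31
3 - 5 - 1 - 11 - 9: 3+15+3+3 = 24
The minimum is 24 m via 3 - 5 - 1 - 11 - 9.
So from 3 the first move is to 5.

5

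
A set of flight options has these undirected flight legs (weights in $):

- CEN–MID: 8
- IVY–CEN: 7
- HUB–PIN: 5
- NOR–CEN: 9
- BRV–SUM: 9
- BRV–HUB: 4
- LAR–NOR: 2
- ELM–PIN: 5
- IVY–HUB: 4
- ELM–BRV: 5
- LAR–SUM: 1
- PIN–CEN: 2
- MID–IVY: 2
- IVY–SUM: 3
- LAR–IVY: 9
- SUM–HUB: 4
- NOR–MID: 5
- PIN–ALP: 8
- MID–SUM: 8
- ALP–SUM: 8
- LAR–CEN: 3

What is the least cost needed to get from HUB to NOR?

Compare a few routes:
HUB–SUM–LAR–NOR: 4+1+2 = 7
HUB–IVY–MID–NOR: 4+2+5 = 11
HUB–PIN–CEN–LAR–NOR: 5+2+3+2 = 12
HUB–IVY–SUM–LAR–NOR: 4+3+1+2 = 10
Cheapest is HUB–SUM–LAR–NOR at $7.

$7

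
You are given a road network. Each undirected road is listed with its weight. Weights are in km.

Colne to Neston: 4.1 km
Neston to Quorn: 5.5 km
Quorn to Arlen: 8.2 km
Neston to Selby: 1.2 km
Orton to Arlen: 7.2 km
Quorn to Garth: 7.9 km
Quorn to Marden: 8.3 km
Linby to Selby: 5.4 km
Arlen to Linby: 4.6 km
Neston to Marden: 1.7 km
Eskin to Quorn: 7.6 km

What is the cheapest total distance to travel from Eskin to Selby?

14.3 km

Enumerating some paths:
Eskin–Quorn–Marden–Neston–Selby: 7.6+8.3+1.7+1.2 = 18.8
Eskin–Quorn–Neston–Selby: 7.6+5.5+1.2 = 14.3
Eskin–Quorn–Arlen–Linby–Selby: 7.6+8.2+4.6+5.4 = 25.8
Cheapest is Eskin–Quorn–Neston–Selby at 14.3 km.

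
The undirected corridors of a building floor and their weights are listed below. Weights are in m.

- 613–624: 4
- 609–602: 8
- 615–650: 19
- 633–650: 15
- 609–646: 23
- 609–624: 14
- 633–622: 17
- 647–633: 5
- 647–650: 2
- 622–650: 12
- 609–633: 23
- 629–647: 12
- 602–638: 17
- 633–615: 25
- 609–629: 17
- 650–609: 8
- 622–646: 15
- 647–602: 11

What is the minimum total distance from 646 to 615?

46 m

Candidate routes:
646–609–650–615: 23+8+19 = 50
646–622–650–615: 15+12+19 = 46
Cheapest is 646–622–650–615 at 46 m.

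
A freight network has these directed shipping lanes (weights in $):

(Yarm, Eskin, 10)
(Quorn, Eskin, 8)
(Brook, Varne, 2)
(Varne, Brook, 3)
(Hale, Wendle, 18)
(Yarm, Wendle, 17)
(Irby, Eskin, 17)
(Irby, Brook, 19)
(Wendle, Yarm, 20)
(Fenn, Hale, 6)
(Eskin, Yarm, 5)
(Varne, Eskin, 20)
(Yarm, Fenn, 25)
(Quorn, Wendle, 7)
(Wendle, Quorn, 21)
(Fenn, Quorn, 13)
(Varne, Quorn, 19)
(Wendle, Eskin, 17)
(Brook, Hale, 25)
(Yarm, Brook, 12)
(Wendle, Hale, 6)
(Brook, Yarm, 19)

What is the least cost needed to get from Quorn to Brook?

$25

Compare a few routes:
Quorn - Eskin - Yarm - Brook: 8+5+12 = 25
Quorn - Wendle - Yarm - Brook: 7+20+12 = 39
Quorn - Wendle - Eskin - Yarm - Brook: 7+17+5+12 = 41
Cheapest is Quorn - Eskin - Yarm - Brook at $25.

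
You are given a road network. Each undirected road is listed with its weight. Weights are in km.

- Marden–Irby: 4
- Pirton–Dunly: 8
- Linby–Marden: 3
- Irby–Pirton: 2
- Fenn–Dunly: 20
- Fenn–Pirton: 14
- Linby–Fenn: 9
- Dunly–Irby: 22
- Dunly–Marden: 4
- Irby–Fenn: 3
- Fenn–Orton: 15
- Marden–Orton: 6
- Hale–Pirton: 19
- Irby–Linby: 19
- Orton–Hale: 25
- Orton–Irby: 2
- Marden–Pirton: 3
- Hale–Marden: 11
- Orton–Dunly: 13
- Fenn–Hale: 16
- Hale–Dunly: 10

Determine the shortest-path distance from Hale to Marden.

11 km

Running Dijkstra from Hale:
Hale: 0
Dunly: 10  (via Hale)
Marden: 11  (via Hale)
Shortest route: Hale–Marden = 11 km.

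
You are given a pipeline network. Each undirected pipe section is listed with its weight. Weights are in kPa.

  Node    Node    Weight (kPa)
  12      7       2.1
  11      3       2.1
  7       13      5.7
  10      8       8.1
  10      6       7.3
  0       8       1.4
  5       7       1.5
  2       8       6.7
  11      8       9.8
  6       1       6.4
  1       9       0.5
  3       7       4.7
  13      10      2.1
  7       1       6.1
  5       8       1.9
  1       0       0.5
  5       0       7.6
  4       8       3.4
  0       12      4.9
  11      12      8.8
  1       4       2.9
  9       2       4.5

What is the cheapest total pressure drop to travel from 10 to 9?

10.5 kPa

Settle nodes by increasing distance from 10:
10: 0
13: 2.1  (via 10)
6: 7.3  (via 10)
7: 7.8  (via 13)
8: 8.1  (via 10)
5: 9.3  (via 7)
0: 9.5  (via 8)
12: 9.9  (via 7)
1: 10  (via 0)
9: 10.5  (via 1)
Shortest route: 10 → 8 → 0 → 1 → 9 = 10.5 kPa.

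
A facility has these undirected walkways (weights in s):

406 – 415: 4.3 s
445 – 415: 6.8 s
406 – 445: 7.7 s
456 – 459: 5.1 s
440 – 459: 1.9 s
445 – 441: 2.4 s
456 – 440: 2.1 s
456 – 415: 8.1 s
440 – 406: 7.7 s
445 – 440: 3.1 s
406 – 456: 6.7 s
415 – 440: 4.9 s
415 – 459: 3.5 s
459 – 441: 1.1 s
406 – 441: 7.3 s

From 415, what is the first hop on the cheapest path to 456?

440

Candidate routes:
415–456: 8.1 = 8.1
415–440–456: 4.9+2.1 = 7
415–459–456: 3.5+5.1 = 8.6
415–459–440–456: 3.5+1.9+2.1 = 7.5
Cheapest is 415–440–456 at 7 s.
So from 415 the first move is to 440.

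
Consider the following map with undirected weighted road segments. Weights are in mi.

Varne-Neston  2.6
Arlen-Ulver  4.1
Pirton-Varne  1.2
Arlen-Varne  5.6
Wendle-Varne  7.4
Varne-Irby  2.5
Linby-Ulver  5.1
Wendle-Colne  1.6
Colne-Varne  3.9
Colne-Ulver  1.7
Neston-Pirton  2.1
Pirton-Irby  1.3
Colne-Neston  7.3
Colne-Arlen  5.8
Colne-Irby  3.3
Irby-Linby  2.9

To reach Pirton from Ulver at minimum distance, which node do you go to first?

Colne

Candidate routes:
Ulver - Colne - Varne - Pirton: 1.7+3.9+1.2 = 6.8
Ulver - Colne - Irby - Varne - Pirton: 1.7+3.3+2.5+1.2 = 8.7
Ulver - Colne - Irby - Pirton: 1.7+3.3+1.3 = 6.3
Cheapest is Ulver - Colne - Irby - Pirton at 6.3 mi.
So from Ulver the first move is to Colne.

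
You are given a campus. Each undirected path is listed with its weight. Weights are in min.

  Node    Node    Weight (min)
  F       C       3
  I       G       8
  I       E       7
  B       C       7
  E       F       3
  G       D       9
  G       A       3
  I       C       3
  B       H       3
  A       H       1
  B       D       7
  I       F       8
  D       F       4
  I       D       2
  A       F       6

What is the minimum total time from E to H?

10 min

Settle nodes by increasing distance from E:
E: 0
F: 3  (via E)
C: 6  (via F)
D: 7  (via F)
I: 7  (via E)
A: 9  (via F)
H: 10  (via A)
Shortest route: E–F–A–H = 10 min.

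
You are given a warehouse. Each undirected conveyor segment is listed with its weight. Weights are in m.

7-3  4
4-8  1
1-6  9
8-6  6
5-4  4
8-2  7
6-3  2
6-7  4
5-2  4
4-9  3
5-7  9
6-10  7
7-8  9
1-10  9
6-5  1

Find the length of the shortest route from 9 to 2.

11 m

Compare a few routes:
9–4–5–6–8–2: 3+4+1+6+7 = 21
9–4–8–2: 3+1+7 = 11
9–4–8–6–5–2: 3+1+6+1+4 = 15
The minimum is 11 m via 9–4–8–2.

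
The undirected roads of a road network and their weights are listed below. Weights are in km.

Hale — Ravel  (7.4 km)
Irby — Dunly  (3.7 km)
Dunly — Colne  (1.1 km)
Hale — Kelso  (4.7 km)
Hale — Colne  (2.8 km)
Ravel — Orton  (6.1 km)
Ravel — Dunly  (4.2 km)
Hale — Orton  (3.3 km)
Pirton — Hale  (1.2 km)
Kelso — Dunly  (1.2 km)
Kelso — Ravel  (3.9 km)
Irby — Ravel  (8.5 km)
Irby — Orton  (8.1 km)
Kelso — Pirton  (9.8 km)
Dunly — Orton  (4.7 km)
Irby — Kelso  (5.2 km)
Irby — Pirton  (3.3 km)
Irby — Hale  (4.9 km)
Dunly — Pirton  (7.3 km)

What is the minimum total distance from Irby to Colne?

Running Dijkstra from Irby:
Irby: 0
Pirton: 3.3  (via Irby)
Dunly: 3.7  (via Irby)
Hale: 4.5  (via Pirton)
Colne: 4.8  (via Dunly)
Shortest route: Irby–Dunly–Colne = 4.8 km.

4.8 km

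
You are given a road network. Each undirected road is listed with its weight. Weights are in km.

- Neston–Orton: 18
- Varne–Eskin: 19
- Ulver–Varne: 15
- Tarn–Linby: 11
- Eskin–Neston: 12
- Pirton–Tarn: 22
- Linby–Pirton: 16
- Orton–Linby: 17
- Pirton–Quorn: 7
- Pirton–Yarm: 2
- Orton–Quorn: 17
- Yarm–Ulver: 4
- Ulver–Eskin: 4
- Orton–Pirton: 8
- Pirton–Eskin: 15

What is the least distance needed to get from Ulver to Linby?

22 km

Compare a few routes:
Ulver–Yarm–Pirton–Orton–Linby: 4+2+8+17 = 31
Ulver–Yarm–Pirton–Linby: 4+2+16 = 22
The minimum is 22 km via Ulver–Yarm–Pirton–Linby.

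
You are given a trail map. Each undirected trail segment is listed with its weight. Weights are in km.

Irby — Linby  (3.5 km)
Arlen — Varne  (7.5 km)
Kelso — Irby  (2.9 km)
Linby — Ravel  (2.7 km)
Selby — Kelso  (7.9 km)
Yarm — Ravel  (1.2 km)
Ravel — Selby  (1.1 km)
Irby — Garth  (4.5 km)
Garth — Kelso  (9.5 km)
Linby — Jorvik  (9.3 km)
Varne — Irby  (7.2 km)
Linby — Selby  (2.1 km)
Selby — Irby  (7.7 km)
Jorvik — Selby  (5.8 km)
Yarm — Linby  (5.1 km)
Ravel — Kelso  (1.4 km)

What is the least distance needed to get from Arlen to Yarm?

Settle nodes by increasing distance from Arlen:
Arlen: 0
Varne: 7.5  (via Arlen)
Irby: 14.7  (via Varne)
Kelso: 17.6  (via Irby)
Linby: 18.2  (via Irby)
Ravel: 19  (via Kelso)
Garth: 19.2  (via Irby)
Selby: 20.1  (via Ravel)
Yarm: 20.2  (via Ravel)
Shortest route: Arlen → Varne → Irby → Kelso → Ravel → Yarm = 20.2 km.

20.2 km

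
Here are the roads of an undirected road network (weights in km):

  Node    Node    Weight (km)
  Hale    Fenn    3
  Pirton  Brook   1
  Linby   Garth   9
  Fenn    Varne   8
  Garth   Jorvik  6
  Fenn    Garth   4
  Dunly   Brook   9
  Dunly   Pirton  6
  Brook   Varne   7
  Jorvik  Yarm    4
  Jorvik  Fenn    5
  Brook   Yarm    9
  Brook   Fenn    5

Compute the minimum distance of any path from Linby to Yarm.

Compare a few routes:
Linby–Garth–Jorvik–Yarm: 9+6+4 = 19
Linby–Garth–Fenn–Jorvik–Yarm: 9+4+5+4 = 22
Cheapest is Linby–Garth–Jorvik–Yarm at 19 km.

19 km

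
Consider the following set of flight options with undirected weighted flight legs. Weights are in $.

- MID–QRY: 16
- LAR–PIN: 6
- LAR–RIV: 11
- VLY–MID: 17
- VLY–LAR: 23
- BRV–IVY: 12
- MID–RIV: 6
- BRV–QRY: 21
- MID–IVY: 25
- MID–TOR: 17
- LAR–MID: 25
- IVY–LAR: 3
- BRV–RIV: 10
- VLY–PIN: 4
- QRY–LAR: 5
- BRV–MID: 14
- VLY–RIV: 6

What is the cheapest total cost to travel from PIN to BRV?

Settle nodes by increasing distance from PIN:
PIN: 0
VLY: 4  (via PIN)
LAR: 6  (via PIN)
IVY: 9  (via LAR)
RIV: 10  (via VLY)
QRY: 11  (via LAR)
MID: 16  (via RIV)
BRV: 20  (via RIV)
Shortest route: PIN → VLY → RIV → BRV = $20.

$20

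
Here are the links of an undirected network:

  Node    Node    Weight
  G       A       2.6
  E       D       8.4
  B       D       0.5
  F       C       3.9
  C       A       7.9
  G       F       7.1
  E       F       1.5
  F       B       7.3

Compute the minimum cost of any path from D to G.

Shortest distances from D:
D: 0
B: 0.5  (via D)
F: 7.8  (via B)
E: 8.4  (via D)
C: 11.7  (via F)
G: 14.9  (via F)
Shortest route: D–B–F–G = 14.9.

14.9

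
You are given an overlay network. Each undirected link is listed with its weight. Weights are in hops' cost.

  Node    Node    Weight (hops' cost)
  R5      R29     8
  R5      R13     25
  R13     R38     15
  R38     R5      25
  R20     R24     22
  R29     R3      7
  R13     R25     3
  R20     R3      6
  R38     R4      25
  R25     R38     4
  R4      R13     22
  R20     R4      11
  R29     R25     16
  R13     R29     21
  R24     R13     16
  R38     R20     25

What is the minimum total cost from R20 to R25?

29 hops' cost

Settle nodes by increasing distance from R20:
R20: 0
R3: 6  (via R20)
R4: 11  (via R20)
R29: 13  (via R3)
R5: 21  (via R29)
R24: 22  (via R20)
R38: 25  (via R20)
R25: 29  (via R29)
Shortest route: R20–R3–R29–R25 = 29 hops' cost.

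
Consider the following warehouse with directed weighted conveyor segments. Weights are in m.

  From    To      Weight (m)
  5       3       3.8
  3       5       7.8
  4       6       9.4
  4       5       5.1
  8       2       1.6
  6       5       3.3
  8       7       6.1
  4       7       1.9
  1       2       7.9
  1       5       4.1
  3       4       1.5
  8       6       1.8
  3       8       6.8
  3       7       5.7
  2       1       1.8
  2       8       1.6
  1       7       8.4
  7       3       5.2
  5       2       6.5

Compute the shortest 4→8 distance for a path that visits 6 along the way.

20.8 m

Shortest 4→6: 4 → 6 = 9.4
Shortest 6→8: 6 → 5 → 2 → 8 = 11.4
Total via 6: 9.4 + 11.4 = 20.8 m.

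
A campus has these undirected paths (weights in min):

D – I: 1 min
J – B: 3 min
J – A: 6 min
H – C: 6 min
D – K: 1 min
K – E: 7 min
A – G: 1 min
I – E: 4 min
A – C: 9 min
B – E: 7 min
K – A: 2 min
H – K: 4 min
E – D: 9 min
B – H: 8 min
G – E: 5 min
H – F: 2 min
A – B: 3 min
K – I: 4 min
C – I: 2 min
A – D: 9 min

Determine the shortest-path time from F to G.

Compare a few routes:
F - H - K - A - G: 2+4+2+1 = 9
F - H - B - A - G: 2+8+3+1 = 14
Cheapest is F - H - K - A - G at 9 min.

9 min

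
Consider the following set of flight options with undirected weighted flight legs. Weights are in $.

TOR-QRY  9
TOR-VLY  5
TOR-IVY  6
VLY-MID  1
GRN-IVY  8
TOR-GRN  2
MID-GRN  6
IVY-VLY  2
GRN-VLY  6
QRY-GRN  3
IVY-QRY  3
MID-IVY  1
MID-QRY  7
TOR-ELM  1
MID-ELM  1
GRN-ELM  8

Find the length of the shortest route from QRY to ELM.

Shortest distances from QRY:
QRY: 0
GRN: 3  (via QRY)
IVY: 3  (via QRY)
MID: 4  (via IVY)
TOR: 5  (via GRN)
ELM: 5  (via MID)
Shortest route: QRY–IVY–MID–ELM = $5.

$5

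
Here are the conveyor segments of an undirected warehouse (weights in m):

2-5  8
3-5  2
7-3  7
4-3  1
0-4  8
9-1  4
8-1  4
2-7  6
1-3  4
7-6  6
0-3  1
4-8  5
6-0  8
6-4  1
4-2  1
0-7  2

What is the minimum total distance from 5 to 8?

Running Dijkstra from 5:
5: 0
3: 2  (via 5)
0: 3  (via 3)
4: 3  (via 3)
2: 4  (via 4)
6: 4  (via 4)
7: 5  (via 0)
1: 6  (via 3)
8: 8  (via 4)
Shortest route: 5 → 3 → 4 → 8 = 8 m.

8 m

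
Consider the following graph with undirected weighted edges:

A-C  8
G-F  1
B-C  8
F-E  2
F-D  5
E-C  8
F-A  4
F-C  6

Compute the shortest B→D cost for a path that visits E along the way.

23

Shortest B→E: B → C → E = 16
Best E to D: E → F → D costing 7
Total via E: 16 + 7 = 23.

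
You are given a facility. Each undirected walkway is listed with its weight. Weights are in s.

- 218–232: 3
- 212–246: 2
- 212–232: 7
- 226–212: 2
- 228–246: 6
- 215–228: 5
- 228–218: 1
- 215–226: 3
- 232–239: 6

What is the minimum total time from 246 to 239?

Running Dijkstra from 246:
246: 0
212: 2  (via 246)
226: 4  (via 212)
228: 6  (via 246)
218: 7  (via 228)
215: 7  (via 226)
232: 9  (via 212)
239: 15  (via 232)
Shortest route: 246–212–232–239 = 15 s.

15 s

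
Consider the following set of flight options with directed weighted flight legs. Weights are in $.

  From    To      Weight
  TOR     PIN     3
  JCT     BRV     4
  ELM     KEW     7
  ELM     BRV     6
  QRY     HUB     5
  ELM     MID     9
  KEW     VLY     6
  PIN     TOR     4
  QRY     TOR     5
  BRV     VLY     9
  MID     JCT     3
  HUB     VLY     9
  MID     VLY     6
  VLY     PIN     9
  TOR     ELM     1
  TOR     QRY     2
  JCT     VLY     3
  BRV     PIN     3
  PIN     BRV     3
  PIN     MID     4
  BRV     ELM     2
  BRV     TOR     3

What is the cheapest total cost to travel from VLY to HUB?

$20

Candidate routes:
VLY–PIN–MID–JCT–BRV–TOR–QRY–HUB: 9+4+3+4+3+2+5 = 30
VLY–PIN–BRV–TOR–QRY–HUB: 9+3+3+2+5 = 22
VLY–PIN–TOR–QRY–HUB: 9+4+2+5 = 20
Cheapest is VLY–PIN–TOR–QRY–HUB at $20.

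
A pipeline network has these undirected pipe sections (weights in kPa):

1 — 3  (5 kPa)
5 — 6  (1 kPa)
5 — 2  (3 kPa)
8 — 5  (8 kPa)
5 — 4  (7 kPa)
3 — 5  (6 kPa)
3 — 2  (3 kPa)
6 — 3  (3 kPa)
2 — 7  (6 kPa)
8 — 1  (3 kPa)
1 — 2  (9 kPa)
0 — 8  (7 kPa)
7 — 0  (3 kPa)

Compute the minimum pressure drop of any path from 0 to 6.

13 kPa

Enumerating some paths:
0–7–2–3–6: 3+6+3+3 = 15
0–7–2–5–6: 3+6+3+1 = 13
0–8–5–6: 7+8+1 = 16
Cheapest is 0–7–2–5–6 at 13 kPa.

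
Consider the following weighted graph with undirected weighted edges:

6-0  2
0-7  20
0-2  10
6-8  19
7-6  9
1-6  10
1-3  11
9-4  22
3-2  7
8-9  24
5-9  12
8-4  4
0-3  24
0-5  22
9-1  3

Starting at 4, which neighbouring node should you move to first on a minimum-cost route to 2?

8

Candidate routes:
4 - 9 - 1 - 3 - 2: 22+3+11+7 = 43
4 - 8 - 6 - 0 - 2: 4+19+2+10 = 35
The minimum is 35 via 4 - 8 - 6 - 0 - 2.
So from 4 the first move is to 8.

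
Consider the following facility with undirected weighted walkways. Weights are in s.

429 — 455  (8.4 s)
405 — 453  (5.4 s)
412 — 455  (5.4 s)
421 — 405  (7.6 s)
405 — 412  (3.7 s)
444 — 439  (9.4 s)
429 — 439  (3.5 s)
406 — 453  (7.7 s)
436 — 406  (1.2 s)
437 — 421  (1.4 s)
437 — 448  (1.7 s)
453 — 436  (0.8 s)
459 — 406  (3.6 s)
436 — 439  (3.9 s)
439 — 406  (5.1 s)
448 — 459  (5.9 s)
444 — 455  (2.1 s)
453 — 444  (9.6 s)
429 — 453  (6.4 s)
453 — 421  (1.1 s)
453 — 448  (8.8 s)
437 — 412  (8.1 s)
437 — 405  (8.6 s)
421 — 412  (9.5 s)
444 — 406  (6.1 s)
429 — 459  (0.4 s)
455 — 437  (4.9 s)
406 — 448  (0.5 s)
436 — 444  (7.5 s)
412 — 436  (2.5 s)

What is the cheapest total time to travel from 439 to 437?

7.2 s

Shortest distances from 439:
439: 0
429: 3.5  (via 439)
436: 3.9  (via 439)
459: 3.9  (via 429)
453: 4.7  (via 436)
406: 5.1  (via 439)
448: 5.6  (via 406)
421: 5.8  (via 453)
412: 6.4  (via 436)
437: 7.2  (via 421)
Shortest route: 439–436–453–421–437 = 7.2 s.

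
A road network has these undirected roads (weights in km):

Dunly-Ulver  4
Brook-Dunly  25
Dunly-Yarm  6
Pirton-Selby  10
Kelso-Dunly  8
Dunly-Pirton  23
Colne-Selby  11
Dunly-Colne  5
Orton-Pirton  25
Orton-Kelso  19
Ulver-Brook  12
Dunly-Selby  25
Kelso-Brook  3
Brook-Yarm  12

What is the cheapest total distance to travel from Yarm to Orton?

Shortest distances from Yarm:
Yarm: 0
Dunly: 6  (via Yarm)
Ulver: 10  (via Dunly)
Colne: 11  (via Dunly)
Brook: 12  (via Yarm)
Kelso: 14  (via Dunly)
Selby: 22  (via Colne)
Pirton: 29  (via Dunly)
Orton: 33  (via Kelso)
Shortest route: Yarm–Dunly–Kelso–Orton = 33 km.

33 km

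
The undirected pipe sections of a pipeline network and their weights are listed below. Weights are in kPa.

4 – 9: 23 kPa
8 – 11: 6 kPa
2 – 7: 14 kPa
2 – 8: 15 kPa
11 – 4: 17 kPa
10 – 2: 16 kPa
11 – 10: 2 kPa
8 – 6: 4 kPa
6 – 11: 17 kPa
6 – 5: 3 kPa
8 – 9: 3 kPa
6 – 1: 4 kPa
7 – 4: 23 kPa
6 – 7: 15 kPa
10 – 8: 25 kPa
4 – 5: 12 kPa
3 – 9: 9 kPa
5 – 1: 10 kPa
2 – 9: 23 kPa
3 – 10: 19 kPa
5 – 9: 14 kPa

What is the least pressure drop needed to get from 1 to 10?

Shortest distances from 1:
1: 0
6: 4  (via 1)
5: 7  (via 6)
8: 8  (via 6)
9: 11  (via 8)
11: 14  (via 8)
10: 16  (via 11)
Shortest route: 1–6–8–11–10 = 16 kPa.

16 kPa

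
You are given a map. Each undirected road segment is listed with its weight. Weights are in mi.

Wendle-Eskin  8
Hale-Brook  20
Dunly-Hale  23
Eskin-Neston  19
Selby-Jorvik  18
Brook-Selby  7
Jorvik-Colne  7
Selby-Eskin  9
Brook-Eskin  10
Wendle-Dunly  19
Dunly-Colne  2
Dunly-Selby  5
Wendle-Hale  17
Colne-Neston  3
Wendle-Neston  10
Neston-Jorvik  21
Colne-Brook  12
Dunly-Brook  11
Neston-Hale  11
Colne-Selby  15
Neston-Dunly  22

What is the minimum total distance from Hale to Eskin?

Shortest distances from Hale:
Hale: 0
Neston: 11  (via Hale)
Colne: 14  (via Neston)
Dunly: 16  (via Colne)
Wendle: 17  (via Hale)
Brook: 20  (via Hale)
Jorvik: 21  (via Colne)
Selby: 21  (via Dunly)
Eskin: 25  (via Wendle)
Shortest route: Hale–Wendle–Eskin = 25 mi.

25 mi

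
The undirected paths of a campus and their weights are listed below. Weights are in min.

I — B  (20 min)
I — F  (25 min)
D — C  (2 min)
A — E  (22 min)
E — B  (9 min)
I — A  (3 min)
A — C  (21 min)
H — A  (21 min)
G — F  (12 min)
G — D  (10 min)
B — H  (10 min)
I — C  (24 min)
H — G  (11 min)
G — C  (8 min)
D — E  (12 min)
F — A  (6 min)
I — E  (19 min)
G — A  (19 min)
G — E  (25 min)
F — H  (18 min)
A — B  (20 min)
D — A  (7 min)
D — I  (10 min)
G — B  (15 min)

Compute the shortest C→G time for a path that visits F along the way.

27 min

Shortest C→F: C → D → A → F = 15
Best F to G: F → G costing 12
Total via F: 15 + 12 = 27 min.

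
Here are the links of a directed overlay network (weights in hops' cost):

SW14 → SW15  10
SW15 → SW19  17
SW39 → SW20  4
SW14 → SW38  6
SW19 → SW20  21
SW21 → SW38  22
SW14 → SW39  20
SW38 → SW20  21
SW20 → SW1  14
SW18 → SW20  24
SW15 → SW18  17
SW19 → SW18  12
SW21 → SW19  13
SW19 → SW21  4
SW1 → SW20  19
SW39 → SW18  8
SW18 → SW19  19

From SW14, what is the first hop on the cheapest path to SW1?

Compare a few routes:
SW14 - SW15 - SW19 - SW20 - SW1: 10+17+21+14 = 62
SW14 - SW39 - SW20 - SW1: 20+4+14 = 38
SW14 - SW15 - SW18 - SW20 - SW1: 10+17+24+14 = 65
SW14 - SW38 - SW20 - SW1: 6+21+14 = 41
The minimum is 38 hops' cost via SW14 - SW39 - SW20 - SW1.
So from SW14 the first move is to SW39.

SW39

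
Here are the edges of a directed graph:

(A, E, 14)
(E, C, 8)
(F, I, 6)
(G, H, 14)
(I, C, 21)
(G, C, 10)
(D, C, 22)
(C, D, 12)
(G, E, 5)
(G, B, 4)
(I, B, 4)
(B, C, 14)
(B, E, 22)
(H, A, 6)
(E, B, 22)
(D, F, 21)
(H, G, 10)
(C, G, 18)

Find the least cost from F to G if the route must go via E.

58

Best F to E: F → I → B → E costing 32
Best E to G: E → C → G costing 26
Total via E: 32 + 26 = 58.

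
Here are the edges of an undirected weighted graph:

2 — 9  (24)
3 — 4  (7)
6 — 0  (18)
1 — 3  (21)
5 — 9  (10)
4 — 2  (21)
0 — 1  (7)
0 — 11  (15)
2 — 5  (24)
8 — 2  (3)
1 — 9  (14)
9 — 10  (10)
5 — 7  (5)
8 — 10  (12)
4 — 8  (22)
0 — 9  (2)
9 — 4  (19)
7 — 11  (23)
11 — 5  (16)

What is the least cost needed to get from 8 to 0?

24

Compare a few routes:
8 - 2 - 9 - 0: 3+24+2 = 29
8 - 2 - 5 - 9 - 0: 3+24+10+2 = 39
8 - 10 - 9 - 0: 12+10+2 = 24
The minimum is 24 via 8 - 10 - 9 - 0.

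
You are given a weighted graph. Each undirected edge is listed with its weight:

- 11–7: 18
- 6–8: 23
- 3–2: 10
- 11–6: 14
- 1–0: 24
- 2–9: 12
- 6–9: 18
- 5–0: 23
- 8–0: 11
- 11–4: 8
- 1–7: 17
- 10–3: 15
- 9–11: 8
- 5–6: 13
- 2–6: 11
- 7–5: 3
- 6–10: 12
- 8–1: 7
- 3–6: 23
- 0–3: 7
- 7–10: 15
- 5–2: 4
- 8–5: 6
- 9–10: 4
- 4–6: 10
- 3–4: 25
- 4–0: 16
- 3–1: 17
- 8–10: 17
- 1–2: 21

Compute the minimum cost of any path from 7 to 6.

Candidate routes:
7 - 10 - 6: 15+12 = 27
7 - 5 - 6: 3+13 = 16
7 - 5 - 2 - 6: 3+4+11 = 18
Cheapest is 7 - 5 - 6 at 16.

16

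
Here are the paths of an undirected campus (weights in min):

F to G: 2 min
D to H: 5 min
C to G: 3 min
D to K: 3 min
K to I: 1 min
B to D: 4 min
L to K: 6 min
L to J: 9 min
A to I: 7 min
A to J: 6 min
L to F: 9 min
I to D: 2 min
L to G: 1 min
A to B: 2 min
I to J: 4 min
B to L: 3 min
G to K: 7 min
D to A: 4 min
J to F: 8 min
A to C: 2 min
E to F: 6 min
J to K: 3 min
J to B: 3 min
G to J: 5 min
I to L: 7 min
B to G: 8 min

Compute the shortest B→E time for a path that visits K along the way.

Best B to K: B → J → K costing 6
Shortest K→E: K → G → F → E = 15
Total via K: 6 + 15 = 21 min.

21 min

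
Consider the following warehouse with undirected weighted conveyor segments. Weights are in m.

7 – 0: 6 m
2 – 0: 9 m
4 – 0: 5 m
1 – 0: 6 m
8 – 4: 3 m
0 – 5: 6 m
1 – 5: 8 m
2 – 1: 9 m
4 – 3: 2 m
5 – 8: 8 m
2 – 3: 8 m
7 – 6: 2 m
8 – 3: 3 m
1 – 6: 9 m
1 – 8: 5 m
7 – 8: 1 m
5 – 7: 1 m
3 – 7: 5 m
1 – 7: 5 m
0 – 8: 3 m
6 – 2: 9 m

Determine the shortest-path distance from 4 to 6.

6 m

Candidate routes:
4–3–7–6: 2+5+2 = 9
4–8–7–6: 3+1+2 = 6
4–0–8–7–6: 5+3+1+2 = 11
4–3–8–7–6: 2+3+1+2 = 8
The minimum is 6 m via 4–8–7–6.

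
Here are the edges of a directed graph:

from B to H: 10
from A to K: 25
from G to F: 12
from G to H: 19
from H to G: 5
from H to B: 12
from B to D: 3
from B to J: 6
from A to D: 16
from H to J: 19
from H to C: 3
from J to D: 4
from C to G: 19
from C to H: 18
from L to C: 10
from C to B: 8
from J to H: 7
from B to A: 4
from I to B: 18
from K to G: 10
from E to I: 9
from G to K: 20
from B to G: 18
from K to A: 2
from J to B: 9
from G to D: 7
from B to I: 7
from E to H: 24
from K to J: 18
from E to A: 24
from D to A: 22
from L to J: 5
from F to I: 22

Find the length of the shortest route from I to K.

Running Dijkstra from I:
I: 0
B: 18  (via I)
D: 21  (via B)
A: 22  (via B)
J: 24  (via B)
H: 28  (via B)
C: 31  (via H)
G: 33  (via H)
F: 45  (via G)
K: 47  (via A)
Shortest route: I–B–A–K = 47.

47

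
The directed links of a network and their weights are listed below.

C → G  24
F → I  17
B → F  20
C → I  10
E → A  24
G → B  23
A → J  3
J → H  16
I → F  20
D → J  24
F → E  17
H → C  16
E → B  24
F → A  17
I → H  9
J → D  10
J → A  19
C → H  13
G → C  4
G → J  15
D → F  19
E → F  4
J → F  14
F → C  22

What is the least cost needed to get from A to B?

Candidate routes:
A → J → H → C → G → B: 3+16+16+24+23 = 82
A → J → F → E → B: 3+14+17+24 = 58
A → J → D → F → E → B: 3+10+19+17+24 = 73
Cheapest is A → J → F → E → B at 58.

58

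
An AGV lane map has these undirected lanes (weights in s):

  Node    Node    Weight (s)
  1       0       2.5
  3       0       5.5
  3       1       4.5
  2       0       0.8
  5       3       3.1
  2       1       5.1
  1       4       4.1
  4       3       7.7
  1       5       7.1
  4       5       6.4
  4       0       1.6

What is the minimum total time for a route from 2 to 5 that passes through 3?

Best 2 to 3: 2 → 0 → 3 costing 6.3
Best 3 to 5: 3 → 5 costing 3.1
Total via 3: 6.3 + 3.1 = 9.4 s.

9.4 s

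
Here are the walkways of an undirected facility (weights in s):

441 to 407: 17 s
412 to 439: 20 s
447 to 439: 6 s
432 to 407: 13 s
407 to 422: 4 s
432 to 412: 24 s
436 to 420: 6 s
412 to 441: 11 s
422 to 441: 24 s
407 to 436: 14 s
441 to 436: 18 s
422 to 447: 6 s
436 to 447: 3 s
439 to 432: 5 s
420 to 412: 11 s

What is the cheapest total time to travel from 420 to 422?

15 s

Enumerating some paths:
420 → 436 → 407 → 422: 6+14+4 = 24
420 → 436 → 447 → 422: 6+3+6 = 15
The minimum is 15 s via 420 → 436 → 447 → 422.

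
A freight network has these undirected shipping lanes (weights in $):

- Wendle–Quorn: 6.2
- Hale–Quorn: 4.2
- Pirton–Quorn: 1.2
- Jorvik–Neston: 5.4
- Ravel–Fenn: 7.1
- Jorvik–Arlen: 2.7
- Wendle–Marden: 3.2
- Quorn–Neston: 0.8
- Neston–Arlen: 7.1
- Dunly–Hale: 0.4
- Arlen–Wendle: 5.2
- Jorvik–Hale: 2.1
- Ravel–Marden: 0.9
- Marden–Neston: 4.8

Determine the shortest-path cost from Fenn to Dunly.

$18.2

Enumerating some paths:
Fenn - Ravel - Marden - Neston - Quorn - Hale - Dunly: 7.1+0.9+4.8+0.8+4.2+0.4 = 18.2
Fenn - Ravel - Marden - Neston - Jorvik - Hale - Dunly: 7.1+0.9+4.8+5.4+2.1+0.4 = 20.7
Cheapest is Fenn - Ravel - Marden - Neston - Quorn - Hale - Dunly at $18.2.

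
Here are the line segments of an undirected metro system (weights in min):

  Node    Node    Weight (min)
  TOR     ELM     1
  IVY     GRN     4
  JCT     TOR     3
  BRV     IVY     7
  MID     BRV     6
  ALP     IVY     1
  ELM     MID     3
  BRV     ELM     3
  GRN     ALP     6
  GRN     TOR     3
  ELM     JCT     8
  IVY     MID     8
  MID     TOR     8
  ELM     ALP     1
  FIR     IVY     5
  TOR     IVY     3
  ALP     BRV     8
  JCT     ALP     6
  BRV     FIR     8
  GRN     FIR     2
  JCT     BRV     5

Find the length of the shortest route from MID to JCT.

Settle nodes by increasing distance from MID:
MID: 0
ELM: 3  (via MID)
ALP: 4  (via ELM)
TOR: 4  (via ELM)
IVY: 5  (via ALP)
BRV: 6  (via MID)
GRN: 7  (via TOR)
JCT: 7  (via TOR)
Shortest route: MID → ELM → TOR → JCT = 7 min.

7 min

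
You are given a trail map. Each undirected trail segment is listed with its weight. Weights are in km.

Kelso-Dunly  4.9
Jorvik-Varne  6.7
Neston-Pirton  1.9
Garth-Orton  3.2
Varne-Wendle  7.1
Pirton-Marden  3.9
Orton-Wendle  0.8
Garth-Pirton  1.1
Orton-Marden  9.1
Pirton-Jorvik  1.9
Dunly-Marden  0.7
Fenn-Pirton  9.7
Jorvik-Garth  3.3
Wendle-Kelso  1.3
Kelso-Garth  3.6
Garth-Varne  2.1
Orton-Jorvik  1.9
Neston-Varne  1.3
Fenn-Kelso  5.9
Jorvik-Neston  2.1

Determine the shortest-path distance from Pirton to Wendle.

4.6 km

Compare a few routes:
Pirton–Garth–Kelso–Wendle: 1.1+3.6+1.3 = 6
Pirton–Jorvik–Orton–Wendle: 1.9+1.9+0.8 = 4.6
Pirton–Garth–Orton–Wendle: 1.1+3.2+0.8 = 5.1
Cheapest is Pirton–Jorvik–Orton–Wendle at 4.6 km.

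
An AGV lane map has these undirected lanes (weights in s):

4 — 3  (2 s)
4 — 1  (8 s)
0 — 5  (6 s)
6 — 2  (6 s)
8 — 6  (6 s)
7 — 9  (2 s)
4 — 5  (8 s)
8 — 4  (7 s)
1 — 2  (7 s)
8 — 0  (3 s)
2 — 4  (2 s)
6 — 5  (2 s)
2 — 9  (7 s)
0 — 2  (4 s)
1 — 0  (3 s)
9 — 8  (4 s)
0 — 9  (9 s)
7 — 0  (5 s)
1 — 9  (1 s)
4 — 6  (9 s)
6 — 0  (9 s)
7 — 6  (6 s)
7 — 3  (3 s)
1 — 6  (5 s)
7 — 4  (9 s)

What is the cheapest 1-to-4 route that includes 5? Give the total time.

15 s

Shortest 1→5: 1 → 6 → 5 = 7
Best 5 to 4: 5 → 4 costing 8
Total via 5: 7 + 8 = 15 s.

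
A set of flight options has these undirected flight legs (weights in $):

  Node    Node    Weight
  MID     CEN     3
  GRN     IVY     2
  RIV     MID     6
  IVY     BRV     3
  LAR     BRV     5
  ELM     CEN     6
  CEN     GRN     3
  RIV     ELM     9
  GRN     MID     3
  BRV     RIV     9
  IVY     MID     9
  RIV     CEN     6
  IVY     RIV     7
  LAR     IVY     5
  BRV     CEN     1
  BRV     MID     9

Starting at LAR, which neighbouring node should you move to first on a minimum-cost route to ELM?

BRV

Candidate routes:
LAR–IVY–BRV–CEN–ELM: 5+3+1+6 = 15
LAR–BRV–CEN–ELM: 5+1+6 = 12
LAR–IVY–GRN–CEN–ELM: 5+2+3+6 = 16
Cheapest is LAR–BRV–CEN–ELM at $12.
So from LAR the first move is to BRV.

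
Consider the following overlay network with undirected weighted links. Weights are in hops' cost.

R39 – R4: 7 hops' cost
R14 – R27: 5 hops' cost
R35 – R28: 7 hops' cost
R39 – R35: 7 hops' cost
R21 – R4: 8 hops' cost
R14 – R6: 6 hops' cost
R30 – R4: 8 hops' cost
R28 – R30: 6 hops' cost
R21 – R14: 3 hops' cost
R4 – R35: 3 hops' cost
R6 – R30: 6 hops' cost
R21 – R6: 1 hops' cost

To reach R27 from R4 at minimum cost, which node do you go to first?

Compare a few routes:
R4 - R21 - R6 - R14 - R27: 8+1+6+5 = 20
R4 - R21 - R14 - R27: 8+3+5 = 16
The minimum is 16 hops' cost via R4 - R21 - R14 - R27.
So from R4 the first move is to R21.

R21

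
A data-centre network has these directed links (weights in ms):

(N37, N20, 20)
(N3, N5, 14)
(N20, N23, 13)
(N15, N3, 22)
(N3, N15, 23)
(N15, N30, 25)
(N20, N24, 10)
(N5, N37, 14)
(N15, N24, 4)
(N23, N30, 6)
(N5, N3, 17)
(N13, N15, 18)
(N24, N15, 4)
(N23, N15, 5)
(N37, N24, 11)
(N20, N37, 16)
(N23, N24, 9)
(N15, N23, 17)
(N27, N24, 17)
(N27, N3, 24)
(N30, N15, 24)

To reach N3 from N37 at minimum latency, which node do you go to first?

Compare a few routes:
N37 → N24 → N15 → N3: 11+4+22 = 37
N37 → N20 → N24 → N15 → N3: 20+10+4+22 = 56
Cheapest is N37 → N24 → N15 → N3 at 37 ms.
So from N37 the first move is to N24.

N24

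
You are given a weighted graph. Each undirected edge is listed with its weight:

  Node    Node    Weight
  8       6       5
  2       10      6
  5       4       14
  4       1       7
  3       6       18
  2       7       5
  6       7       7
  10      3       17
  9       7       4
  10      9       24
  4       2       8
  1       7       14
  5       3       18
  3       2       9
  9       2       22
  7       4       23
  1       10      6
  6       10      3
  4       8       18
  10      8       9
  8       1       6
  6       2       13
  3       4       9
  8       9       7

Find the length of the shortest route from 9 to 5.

31

Enumerating some paths:
9–8–1–4–5: 7+6+7+14 = 34
9–7–2–3–5: 4+5+9+18 = 36
9–7–2–4–5: 4+5+8+14 = 31
Cheapest is 9–7–2–4–5 at 31.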